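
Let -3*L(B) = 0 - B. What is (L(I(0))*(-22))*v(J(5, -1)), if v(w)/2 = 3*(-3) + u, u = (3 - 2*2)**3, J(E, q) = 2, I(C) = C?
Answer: 0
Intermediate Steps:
L(B) = B/3 (L(B) = -(0 - B)/3 = -(-1)*B/3 = B/3)
u = -1 (u = (3 - 4)**3 = (-1)**3 = -1)
v(w) = -20 (v(w) = 2*(3*(-3) - 1) = 2*(-9 - 1) = 2*(-10) = -20)
(L(I(0))*(-22))*v(J(5, -1)) = (((1/3)*0)*(-22))*(-20) = (0*(-22))*(-20) = 0*(-20) = 0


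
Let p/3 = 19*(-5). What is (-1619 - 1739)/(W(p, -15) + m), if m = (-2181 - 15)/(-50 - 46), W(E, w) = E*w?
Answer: -368/471 ≈ -0.78132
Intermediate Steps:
p = -285 (p = 3*(19*(-5)) = 3*(-95) = -285)
m = 183/8 (m = -2196/(-96) = -2196*(-1/96) = 183/8 ≈ 22.875)
(-1619 - 1739)/(W(p, -15) + m) = (-1619 - 1739)/(-285*(-15) + 183/8) = -3358/(4275 + 183/8) = -3358/34383/8 = -3358*8/34383 = -368/471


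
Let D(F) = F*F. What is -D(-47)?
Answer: -2209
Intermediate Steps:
D(F) = F²
-D(-47) = -1*(-47)² = -1*2209 = -2209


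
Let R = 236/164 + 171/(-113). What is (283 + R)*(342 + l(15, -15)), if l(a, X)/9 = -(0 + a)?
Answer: 271334565/4633 ≈ 58566.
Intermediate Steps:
l(a, X) = -9*a (l(a, X) = 9*(-(0 + a)) = 9*(-a) = -9*a)
R = -344/4633 (R = 236*(1/164) + 171*(-1/113) = 59/41 - 171/113 = -344/4633 ≈ -0.074250)
(283 + R)*(342 + l(15, -15)) = (283 - 344/4633)*(342 - 9*15) = 1310795*(342 - 135)/4633 = (1310795/4633)*207 = 271334565/4633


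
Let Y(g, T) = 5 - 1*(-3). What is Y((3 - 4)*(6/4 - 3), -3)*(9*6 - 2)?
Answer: 416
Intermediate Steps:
Y(g, T) = 8 (Y(g, T) = 5 + 3 = 8)
Y((3 - 4)*(6/4 - 3), -3)*(9*6 - 2) = 8*(9*6 - 2) = 8*(54 - 2) = 8*52 = 416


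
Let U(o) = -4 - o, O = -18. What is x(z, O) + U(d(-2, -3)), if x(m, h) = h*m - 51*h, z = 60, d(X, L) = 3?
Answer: -169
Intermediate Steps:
x(m, h) = -51*h + h*m
x(z, O) + U(d(-2, -3)) = -18*(-51 + 60) + (-4 - 1*3) = -18*9 + (-4 - 3) = -162 - 7 = -169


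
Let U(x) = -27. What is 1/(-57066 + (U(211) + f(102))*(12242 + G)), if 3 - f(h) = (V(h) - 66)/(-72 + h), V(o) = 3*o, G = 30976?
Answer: -1/1440042 ≈ -6.9442e-7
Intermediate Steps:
f(h) = 3 - (-66 + 3*h)/(-72 + h) (f(h) = 3 - (3*h - 66)/(-72 + h) = 3 - (-66 + 3*h)/(-72 + h))
1/(-57066 + (U(211) + f(102))*(12242 + G)) = 1/(-57066 + (-27 - 150/(-72 + 102))*(12242 + 30976)) = 1/(-57066 + (-27 - 150/30)*43218) = 1/(-57066 + (-27 - 150*1/30)*43218) = 1/(-57066 + (-27 - 5)*43218) = 1/(-57066 - 32*43218) = 1/(-57066 - 1382976) = 1/(-1440042) = -1/1440042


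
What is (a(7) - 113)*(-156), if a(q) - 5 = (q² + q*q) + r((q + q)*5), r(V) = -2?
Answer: 1872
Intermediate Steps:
a(q) = 3 + 2*q² (a(q) = 5 + ((q² + q*q) - 2) = 5 + ((q² + q²) - 2) = 5 + (2*q² - 2) = 5 + (-2 + 2*q²) = 3 + 2*q²)
(a(7) - 113)*(-156) = ((3 + 2*7²) - 113)*(-156) = ((3 + 2*49) - 113)*(-156) = ((3 + 98) - 113)*(-156) = (101 - 113)*(-156) = -12*(-156) = 1872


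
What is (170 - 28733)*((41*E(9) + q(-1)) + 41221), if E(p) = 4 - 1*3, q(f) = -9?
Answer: -1178309439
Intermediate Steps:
E(p) = 1 (E(p) = 4 - 3 = 1)
(170 - 28733)*((41*E(9) + q(-1)) + 41221) = (170 - 28733)*((41*1 - 9) + 41221) = -28563*((41 - 9) + 41221) = -28563*(32 + 41221) = -28563*41253 = -1178309439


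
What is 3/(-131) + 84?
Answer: 11001/131 ≈ 83.977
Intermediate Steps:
3/(-131) + 84 = -1/131*3 + 84 = -3/131 + 84 = 11001/131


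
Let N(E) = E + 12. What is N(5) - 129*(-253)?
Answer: 32654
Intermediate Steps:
N(E) = 12 + E
N(5) - 129*(-253) = (12 + 5) - 129*(-253) = 17 + 32637 = 32654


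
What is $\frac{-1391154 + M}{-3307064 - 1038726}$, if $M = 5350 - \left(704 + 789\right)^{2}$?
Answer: $\frac{3614853}{4345790} \approx 0.83181$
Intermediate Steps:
$M = -2223699$ ($M = 5350 - 1493^{2} = 5350 - 2229049 = -2223699$)
$\frac{-1391154 + M}{-3307064 - 1038726} = \frac{-1391154 - 2223699}{-3307064 - 1038726} = - \frac{3614853}{-3307064 + \left(-2280801 + 1242075\right)} = - \frac{3614853}{-3307064 - 1038726} = - \frac{3614853}{-4345790} = \left(-3614853\right) \left(- \frac{1}{4345790}\right) = \frac{3614853}{4345790}$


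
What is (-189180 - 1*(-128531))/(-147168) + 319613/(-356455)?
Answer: -25418166689/52458769440 ≈ -0.48454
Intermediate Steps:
(-189180 - 1*(-128531))/(-147168) + 319613/(-356455) = (-189180 + 128531)*(-1/147168) + 319613*(-1/356455) = -60649*(-1/147168) - 319613/356455 = 60649/147168 - 319613/356455 = -25418166689/52458769440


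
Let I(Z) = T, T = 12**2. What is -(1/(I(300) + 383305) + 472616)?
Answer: -181224132585/383449 ≈ -4.7262e+5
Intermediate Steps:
T = 144
I(Z) = 144
-(1/(I(300) + 383305) + 472616) = -(1/(144 + 383305) + 472616) = -(1/383449 + 472616) = -1*181224132585/383449 = -181224132585/383449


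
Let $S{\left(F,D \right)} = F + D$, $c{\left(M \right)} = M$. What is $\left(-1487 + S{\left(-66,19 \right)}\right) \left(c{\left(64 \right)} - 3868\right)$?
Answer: $5835336$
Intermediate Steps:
$S{\left(F,D \right)} = D + F$
$\left(-1487 + S{\left(-66,19 \right)}\right) \left(c{\left(64 \right)} - 3868\right) = \left(-1487 + \left(19 - 66\right)\right) \left(64 - 3868\right) = \left(-1487 - 47\right) \left(-3804\right) = \left(-1534\right) \left(-3804\right) = 5835336$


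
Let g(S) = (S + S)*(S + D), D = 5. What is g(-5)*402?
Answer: 0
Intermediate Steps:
g(S) = 2*S*(5 + S) (g(S) = (S + S)*(S + 5) = (2*S)*(5 + S) = 2*S*(5 + S))
g(-5)*402 = (2*(-5)*(5 - 5))*402 = (2*(-5)*0)*402 = 0*402 = 0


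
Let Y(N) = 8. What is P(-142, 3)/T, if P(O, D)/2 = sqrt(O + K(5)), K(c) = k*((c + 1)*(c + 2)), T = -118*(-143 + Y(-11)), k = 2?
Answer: I*sqrt(58)/7965 ≈ 0.00095615*I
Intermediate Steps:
T = 15930 (T = -118*(-143 + 8) = -118*(-135) = 15930)
K(c) = 2*(1 + c)*(2 + c) (K(c) = 2*((c + 1)*(c + 2)) = 2*((1 + c)*(2 + c)) = 2*(1 + c)*(2 + c))
P(O, D) = 2*sqrt(84 + O) (P(O, D) = 2*sqrt(O + (4 + 2*5**2 + 6*5)) = 2*sqrt(O + (4 + 2*25 + 30)) = 2*sqrt(O + (4 + 50 + 30)) = 2*sqrt(O + 84) = 2*sqrt(84 + O))
P(-142, 3)/T = (2*sqrt(84 - 142))/15930 = (2*sqrt(-58))*(1/15930) = (2*(I*sqrt(58)))*(1/15930) = (2*I*sqrt(58))*(1/15930) = I*sqrt(58)/7965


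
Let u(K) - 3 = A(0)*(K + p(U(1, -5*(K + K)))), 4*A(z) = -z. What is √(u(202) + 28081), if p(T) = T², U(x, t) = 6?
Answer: 2*√7021 ≈ 167.58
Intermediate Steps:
A(z) = -z/4 (A(z) = (-z)/4 = -z/4)
u(K) = 3 (u(K) = 3 + (-¼*0)*(K + 6²) = 3 + 0*(K + 36) = 3 + 0*(36 + K) = 3 + 0 = 3)
√(u(202) + 28081) = √(3 + 28081) = √28084 = 2*√7021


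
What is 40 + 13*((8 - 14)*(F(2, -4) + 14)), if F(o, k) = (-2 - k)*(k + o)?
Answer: -740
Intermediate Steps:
40 + 13*((8 - 14)*(F(2, -4) + 14)) = 40 + 13*((8 - 14)*((-1*(-4)**2 - 2*(-4) - 2*2 - 1*(-4)*2) + 14)) = 40 + 13*(-6*((-1*16 + 8 - 4 + 8) + 14)) = 40 + 13*(-6*((-16 + 8 - 4 + 8) + 14)) = 40 + 13*(-6*(-4 + 14)) = 40 + 13*(-6*10) = 40 + 13*(-60) = 40 - 780 = -740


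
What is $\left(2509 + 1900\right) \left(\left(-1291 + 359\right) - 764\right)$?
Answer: $-7477664$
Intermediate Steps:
$\left(2509 + 1900\right) \left(\left(-1291 + 359\right) - 764\right) = 4409 \left(-932 - 764\right) = 4409 \left(-1696\right) = -7477664$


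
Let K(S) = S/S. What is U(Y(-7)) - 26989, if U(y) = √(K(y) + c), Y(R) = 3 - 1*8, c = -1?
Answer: -26989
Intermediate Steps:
Y(R) = -5 (Y(R) = 3 - 8 = -5)
K(S) = 1
U(y) = 0 (U(y) = √(1 - 1) = √0 = 0)
U(Y(-7)) - 26989 = 0 - 26989 = -26989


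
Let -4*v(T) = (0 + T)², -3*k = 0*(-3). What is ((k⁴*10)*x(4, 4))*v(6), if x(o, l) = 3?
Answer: 0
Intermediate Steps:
k = 0 (k = -0*(-3) = -⅓*0 = 0)
v(T) = -T²/4 (v(T) = -(0 + T)²/4 = -T²/4)
((k⁴*10)*x(4, 4))*v(6) = ((0⁴*10)*3)*(-¼*6²) = ((0*10)*3)*(-¼*36) = (0*3)*(-9) = 0*(-9) = 0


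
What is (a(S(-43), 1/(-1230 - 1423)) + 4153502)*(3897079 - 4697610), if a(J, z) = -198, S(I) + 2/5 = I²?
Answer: -3324848604424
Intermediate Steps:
S(I) = -⅖ + I²
(a(S(-43), 1/(-1230 - 1423)) + 4153502)*(3897079 - 4697610) = (-198 + 4153502)*(3897079 - 4697610) = 4153304*(-800531) = -3324848604424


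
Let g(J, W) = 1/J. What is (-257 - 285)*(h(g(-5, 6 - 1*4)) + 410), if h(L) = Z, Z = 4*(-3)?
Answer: -215716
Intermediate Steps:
Z = -12
h(L) = -12
(-257 - 285)*(h(g(-5, 6 - 1*4)) + 410) = (-257 - 285)*(-12 + 410) = -542*398 = -215716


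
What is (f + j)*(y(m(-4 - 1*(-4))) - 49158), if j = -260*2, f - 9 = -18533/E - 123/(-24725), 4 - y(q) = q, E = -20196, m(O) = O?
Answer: 6259888338023159/249673050 ≈ 2.5072e+7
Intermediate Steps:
y(q) = 4 - q
f = 4954827433/499346100 (f = 9 + (-18533/(-20196) - 123/(-24725)) = 9 + (-18533*(-1/20196) - 123*(-1/24725)) = 9 + (18533/20196 + 123/24725) = 9 + 460712533/499346100 = 4954827433/499346100 ≈ 9.9226)
j = -520
(f + j)*(y(m(-4 - 1*(-4))) - 49158) = (4954827433/499346100 - 520)*((4 - (-4 - 1*(-4))) - 49158) = -254705144567*((4 - (-4 + 4)) - 49158)/499346100 = -254705144567*((4 - 1*0) - 49158)/499346100 = -254705144567*((4 + 0) - 49158)/499346100 = -254705144567*(4 - 49158)/499346100 = -254705144567/499346100*(-49154) = 6259888338023159/249673050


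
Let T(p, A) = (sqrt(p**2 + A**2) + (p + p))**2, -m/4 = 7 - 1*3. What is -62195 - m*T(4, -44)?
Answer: -29939 + 1024*sqrt(122) ≈ -18629.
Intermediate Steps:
m = -16 (m = -4*(7 - 1*3) = -4*(7 - 3) = -4*4 = -16)
T(p, A) = (sqrt(A**2 + p**2) + 2*p)**2
-62195 - m*T(4, -44) = -62195 - (-16)*(sqrt((-44)**2 + 4**2) + 2*4)**2 = -62195 - (-16)*(sqrt(1936 + 16) + 8)**2 = -62195 - (-16)*(sqrt(1952) + 8)**2 = -62195 - (-16)*(4*sqrt(122) + 8)**2 = -62195 - (-16)*(8 + 4*sqrt(122))**2 = -62195 + 16*(8 + 4*sqrt(122))**2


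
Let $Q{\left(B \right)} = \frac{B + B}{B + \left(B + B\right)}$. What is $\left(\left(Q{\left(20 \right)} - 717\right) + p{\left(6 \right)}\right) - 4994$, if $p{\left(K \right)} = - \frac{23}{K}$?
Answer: $- \frac{34285}{6} \approx -5714.2$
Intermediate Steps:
$Q{\left(B \right)} = \frac{2}{3}$ ($Q{\left(B \right)} = \frac{2 B}{B + 2 B} = \frac{2 B}{3 B} = 2 B \frac{1}{3 B} = \frac{2}{3}$)
$\left(\left(Q{\left(20 \right)} - 717\right) + p{\left(6 \right)}\right) - 4994 = \left(\left(\frac{2}{3} - 717\right) - \frac{23}{6}\right) - 4994 = \left(- \frac{2149}{3} - \frac{23}{6}\right) - 4994 = - \frac{4321}{6} - 4994 = - \frac{34285}{6}$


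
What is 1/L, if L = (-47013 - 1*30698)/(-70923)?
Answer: 70923/77711 ≈ 0.91265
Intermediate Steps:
L = 77711/70923 (L = (-47013 - 30698)*(-1/70923) = -77711*(-1/70923) = 77711/70923 ≈ 1.0957)
1/L = 1/(77711/70923) = 70923/77711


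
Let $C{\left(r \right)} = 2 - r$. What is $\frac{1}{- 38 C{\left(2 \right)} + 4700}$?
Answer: $\frac{1}{4700} \approx 0.00021277$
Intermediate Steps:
$\frac{1}{- 38 C{\left(2 \right)} + 4700} = \frac{1}{- 38 \left(2 - 2\right) + 4700} = \frac{1}{\left(-38\right) 0 + 4700} = \frac{1}{0 + 4700} = \frac{1}{4700}$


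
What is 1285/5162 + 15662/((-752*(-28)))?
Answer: 26976051/27172768 ≈ 0.99276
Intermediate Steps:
1285/5162 + 15662/((-752*(-28))) = 1285*(1/5162) + 15662/21056 = 1285/5162 + 15662*(1/21056) = 1285/5162 + 7831/10528 = 26976051/27172768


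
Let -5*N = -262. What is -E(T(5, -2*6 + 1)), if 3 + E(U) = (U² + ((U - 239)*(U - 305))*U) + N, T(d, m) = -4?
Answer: 1501413/5 ≈ 3.0028e+5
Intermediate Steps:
N = 262/5 (N = -⅕*(-262) = 262/5 ≈ 52.400)
E(U) = 247/5 + U² + U*(-305 + U)*(-239 + U) (E(U) = -3 + ((U² + ((U - 239)*(U - 305))*U) + 262/5) = -3 + ((U² + ((-239 + U)*(-305 + U))*U) + 262/5) = -3 + ((U² + ((-305 + U)*(-239 + U))*U) + 262/5) = -3 + ((U² + U*(-305 + U)*(-239 + U)) + 262/5) = -3 + (262/5 + U² + U*(-305 + U)*(-239 + U)) = 247/5 + U² + U*(-305 + U)*(-239 + U))
-E(T(5, -2*6 + 1)) = -(247/5 + (-4)³ - 543*(-4)² + 72895*(-4)) = -(247/5 - 64 - 543*16 - 291580) = -(247/5 - 64 - 8688 - 291580) = -1*(-1501413/5) = 1501413/5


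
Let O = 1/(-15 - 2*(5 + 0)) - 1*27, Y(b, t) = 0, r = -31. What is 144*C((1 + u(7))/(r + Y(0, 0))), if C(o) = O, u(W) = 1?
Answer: -97344/25 ≈ -3893.8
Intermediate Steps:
O = -676/25 (O = 1/(-15 - 2*5) - 27 = 1/(-15 - 10) - 27 = 1/(-25) - 27 = -1/25 - 27 = -676/25 ≈ -27.040)
C(o) = -676/25
144*C((1 + u(7))/(r + Y(0, 0))) = 144*(-676/25) = -97344/25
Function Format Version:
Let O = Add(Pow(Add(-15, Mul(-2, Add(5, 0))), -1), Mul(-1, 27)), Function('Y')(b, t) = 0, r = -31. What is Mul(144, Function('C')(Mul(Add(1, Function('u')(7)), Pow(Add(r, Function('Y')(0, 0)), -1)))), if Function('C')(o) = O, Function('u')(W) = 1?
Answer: Rational(-97344, 25) ≈ -3893.8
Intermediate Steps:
O = Rational(-676, 25) (O = Add(Pow(Add(-15, Mul(-2, 5)), -1), -27) = Add(Pow(Add(-15, -10), -1), -27) = Add(Pow(-25, -1), -27) = Add(Rational(-1, 25), -27) = Rational(-676, 25) ≈ -27.040)
Function('C')(o) = Rational(-676, 25)
Mul(144, Function('C')(Mul(Add(1, Function('u')(7)), Pow(Add(r, Function('Y')(0, 0)), -1)))) = Mul(144, Rational(-676, 25)) = Rational(-97344, 25)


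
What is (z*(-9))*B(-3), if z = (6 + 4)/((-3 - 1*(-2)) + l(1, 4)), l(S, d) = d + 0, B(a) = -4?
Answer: 120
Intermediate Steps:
l(S, d) = d
z = 10/3 (z = (6 + 4)/((-3 - 1*(-2)) + 4) = 10/((-3 + 2) + 4) = 10/(-1 + 4) = 10/3 ≈ 3.3333)
(z*(-9))*B(-3) = ((10/3)*(-9))*(-4) = -30*(-4) = 120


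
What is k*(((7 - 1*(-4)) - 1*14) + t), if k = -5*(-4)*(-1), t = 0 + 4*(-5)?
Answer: 460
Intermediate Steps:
t = -20 (t = 0 - 20 = -20)
k = -20 (k = 20*(-1) = -20)
k*(((7 - 1*(-4)) - 1*14) + t) = -20*(((7 - 1*(-4)) - 1*14) - 20) = -20*(((7 + 4) - 14) - 20) = -20*((11 - 14) - 20) = -20*(-3 - 20) = -20*(-23) = 460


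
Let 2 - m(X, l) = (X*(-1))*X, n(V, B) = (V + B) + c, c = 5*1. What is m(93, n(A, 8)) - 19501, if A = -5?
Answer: -10850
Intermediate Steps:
c = 5
n(V, B) = 5 + B + V (n(V, B) = (V + B) + 5 = (B + V) + 5 = 5 + B + V)
m(X, l) = 2 + X**2 (m(X, l) = 2 - X*(-1)*X = 2 - (-X)*X = 2 - (-1)*X**2 = 2 + X**2)
m(93, n(A, 8)) - 19501 = (2 + 93**2) - 19501 = (2 + 8649) - 19501 = 8651 - 19501 = -10850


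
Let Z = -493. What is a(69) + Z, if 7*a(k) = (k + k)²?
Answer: 15593/7 ≈ 2227.6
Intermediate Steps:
a(k) = 4*k²/7 (a(k) = (k + k)²/7 = (2*k)²/7 = (4*k²)/7 = 4*k²/7)
a(69) + Z = (4/7)*69² - 493 = (4/7)*4761 - 493 = 19044/7 - 493 = 15593/7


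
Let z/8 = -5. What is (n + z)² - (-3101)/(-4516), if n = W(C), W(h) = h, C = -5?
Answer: 9141799/4516 ≈ 2024.3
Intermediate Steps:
n = -5
z = -40 (z = 8*(-5) = -40)
(n + z)² - (-3101)/(-4516) = (-5 - 40)² - (-3101)/(-4516) = (-45)² - (-3101)*(-1)/4516 = 2025 - 1*3101/4516 = 2025 - 3101/4516 = 9141799/4516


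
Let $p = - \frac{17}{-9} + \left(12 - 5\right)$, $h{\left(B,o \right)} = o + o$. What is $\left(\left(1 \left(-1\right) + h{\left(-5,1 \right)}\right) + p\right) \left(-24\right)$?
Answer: $- \frac{712}{3} \approx -237.33$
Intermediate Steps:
$h{\left(B,o \right)} = 2 o$
$p = \frac{80}{9}$ ($p = \left(-17\right) \left(- \frac{1}{9}\right) + 7 = \frac{17}{9} + 7 = \frac{80}{9} \approx 8.8889$)
$\left(\left(1 \left(-1\right) + h{\left(-5,1 \right)}\right) + p\right) \left(-24\right) = \left(\left(1 \left(-1\right) + 2 \cdot 1\right) + \frac{80}{9}\right) \left(-24\right) = \left(\left(-1 + 2\right) + \frac{80}{9}\right) \left(-24\right) = \left(1 + \frac{80}{9}\right) \left(-24\right) = \frac{89}{9} \left(-24\right) = - \frac{712}{3}$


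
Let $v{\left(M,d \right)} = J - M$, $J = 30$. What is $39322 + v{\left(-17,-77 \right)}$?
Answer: $39369$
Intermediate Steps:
$v{\left(M,d \right)} = 30 - M$
$39322 + v{\left(-17,-77 \right)} = 39322 + \left(30 - -17\right) = 39322 + \left(30 + 17\right) = 39322 + 47 = 39369$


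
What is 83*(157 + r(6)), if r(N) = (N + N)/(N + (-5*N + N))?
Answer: 38927/3 ≈ 12976.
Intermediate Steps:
r(N) = -⅔ (r(N) = (2*N)/(N - 4*N) = (2*N)/((-3*N)) = (2*N)*(-1/(3*N)) = -⅔)
83*(157 + r(6)) = 83*(157 - ⅔) = 83*(469/3) = 38927/3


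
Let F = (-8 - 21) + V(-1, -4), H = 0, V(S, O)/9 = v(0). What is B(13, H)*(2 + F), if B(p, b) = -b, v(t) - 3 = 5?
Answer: 0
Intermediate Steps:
v(t) = 8 (v(t) = 3 + 5 = 8)
V(S, O) = 72 (V(S, O) = 9*8 = 72)
F = 43 (F = (-8 - 21) + 72 = -29 + 72 = 43)
B(13, H)*(2 + F) = (-1*0)*(2 + 43) = 0*45 = 0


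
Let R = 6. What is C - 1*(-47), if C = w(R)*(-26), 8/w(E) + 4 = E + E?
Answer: 21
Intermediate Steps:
w(E) = 8/(-4 + 2*E) (w(E) = 8/(-4 + (E + E)) = 8/(-4 + 2*E))
C = -26 (C = (4/(-2 + 6))*(-26) = (4/4)*(-26) = (4*(¼))*(-26) = 1*(-26) = -26)
C - 1*(-47) = -26 - 1*(-47) = -26 + 47 = 21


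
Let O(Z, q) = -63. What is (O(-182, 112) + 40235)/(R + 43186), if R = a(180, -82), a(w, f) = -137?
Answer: 40172/43049 ≈ 0.93317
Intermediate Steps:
R = -137
(O(-182, 112) + 40235)/(R + 43186) = (-63 + 40235)/(-137 + 43186) = 40172/43049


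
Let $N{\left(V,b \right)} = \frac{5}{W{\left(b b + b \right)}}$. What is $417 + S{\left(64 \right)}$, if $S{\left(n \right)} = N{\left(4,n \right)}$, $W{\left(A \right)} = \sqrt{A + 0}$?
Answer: $417 + \frac{\sqrt{65}}{104} \approx 417.08$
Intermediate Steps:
$W{\left(A \right)} = \sqrt{A}$
$N{\left(V,b \right)} = \frac{5}{\sqrt{b + b^{2}}}$ ($N{\left(V,b \right)} = \frac{5}{\sqrt{b b + b}} = \frac{5}{\sqrt{b^{2} + b}} = \frac{5}{\sqrt{b + b^{2}}}$)
$S{\left(n \right)} = \frac{5}{\sqrt{n \left(1 + n\right)}}$
$417 + S{\left(64 \right)} = 417 + \frac{5}{8 \sqrt{1 + 64}} = 417 + \frac{5}{8 \sqrt{65}} = 417 + 5 \frac{\sqrt{65}}{520} = 417 + \frac{\sqrt{65}}{104}$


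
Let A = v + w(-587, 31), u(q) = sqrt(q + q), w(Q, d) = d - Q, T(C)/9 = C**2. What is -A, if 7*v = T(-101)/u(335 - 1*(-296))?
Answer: -618 - 91809*sqrt(1262)/8834 ≈ -987.20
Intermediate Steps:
T(C) = 9*C**2
u(q) = sqrt(2)*sqrt(q) (u(q) = sqrt(2*q) = sqrt(2)*sqrt(q))
v = 91809*sqrt(1262)/8834 (v = ((9*(-101)**2)/((sqrt(2)*sqrt(335 - 1*(-296)))))/7 = ((9*10201)/((sqrt(2)*sqrt(335 + 296))))/7 = (91809/((sqrt(2)*sqrt(631))))/7 = (91809/(sqrt(1262)))/7 = (91809*(sqrt(1262)/1262))/7 = (91809*sqrt(1262)/1262)/7 = 91809*sqrt(1262)/8834 ≈ 369.20)
A = 618 + 91809*sqrt(1262)/8834 (A = 91809*sqrt(1262)/8834 + (31 - 1*(-587)) = 91809*sqrt(1262)/8834 + (31 + 587) = 91809*sqrt(1262)/8834 + 618 = 618 + 91809*sqrt(1262)/8834 ≈ 987.20)
-A = -(618 + 91809*sqrt(1262)/8834) = -618 - 91809*sqrt(1262)/8834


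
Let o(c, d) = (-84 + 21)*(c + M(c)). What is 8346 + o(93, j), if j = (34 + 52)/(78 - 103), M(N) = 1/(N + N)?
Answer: 154173/62 ≈ 2486.7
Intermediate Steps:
M(N) = 1/(2*N)
j = -86/25 (j = 86/(-25) = 86*(-1/25) = -86/25 ≈ -3.4400)
o(c, d) = -63*c - 63/(2*c) (o(c, d) = (-84 + 21)*(c + 1/(2*c)) = -63*(c + 1/(2*c)) = -63*c - 63/(2*c))
8346 + o(93, j) = 8346 + (-63*93 - 63/2/93) = 8346 + (-5859 - 63/2*1/93) = 8346 + (-5859 - 21/62) = 8346 - 363279/62 = 154173/62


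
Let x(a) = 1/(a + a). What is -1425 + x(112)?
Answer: -319199/224 ≈ -1425.0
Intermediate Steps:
x(a) = 1/(2*a)
-1425 + x(112) = -1425 + (½)/112 = -1425 + (½)*(1/112) = -1425 + 1/224 = -319199/224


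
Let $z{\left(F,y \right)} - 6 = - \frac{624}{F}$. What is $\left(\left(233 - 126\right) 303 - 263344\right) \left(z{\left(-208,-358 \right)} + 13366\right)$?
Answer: $-3088595125$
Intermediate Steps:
$z{\left(F,y \right)} = 6 - \frac{624}{F}$
$\left(\left(233 - 126\right) 303 - 263344\right) \left(z{\left(-208,-358 \right)} + 13366\right) = \left(\left(233 - 126\right) 303 - 263344\right) \left(\left(6 - \frac{624}{-208}\right) + 13366\right) = \left(107 \cdot 303 - 263344\right) \left(\left(6 - -3\right) + 13366\right) = \left(32421 - 263344\right) \left(\left(6 + 3\right) + 13366\right) = - 230923 \left(9 + 13366\right) = \left(-230923\right) 13375 = -3088595125$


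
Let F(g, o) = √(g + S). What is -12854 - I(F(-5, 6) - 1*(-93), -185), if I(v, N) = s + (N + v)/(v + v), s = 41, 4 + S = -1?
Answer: (-25791*√10 + 2398378*I)/(2*(√10 - 93*I)) ≈ -12895.0 - 0.033781*I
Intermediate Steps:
S = -5 (S = -4 - 1 = -5)
F(g, o) = √(-5 + g) (F(g, o) = √(g - 5) = √(-5 + g))
I(v, N) = 41 + (N + v)/(2*v) (I(v, N) = 41 + (N + v)/(v + v) = 41 + (N + v)/((2*v)) = 41 + (N + v)*(1/(2*v)) = 41 + (N + v)/(2*v))
-12854 - I(F(-5, 6) - 1*(-93), -185) = -12854 - (-185 + 83*(√(-5 - 5) - 1*(-93)))/(2*(√(-5 - 5) - 1*(-93))) = -12854 - (-185 + 83*(√(-10) + 93))/(2*(√(-10) + 93)) = -12854 - (-185 + 83*(I*√10 + 93))/(2*(I*√10 + 93)) = -12854 - (-185 + 83*(93 + I*√10))/(2*(93 + I*√10)) = -12854 - (-185 + (7719 + 83*I*√10))/(2*(93 + I*√10)) = -12854 - (7534 + 83*I*√10)/(2*(93 + I*√10))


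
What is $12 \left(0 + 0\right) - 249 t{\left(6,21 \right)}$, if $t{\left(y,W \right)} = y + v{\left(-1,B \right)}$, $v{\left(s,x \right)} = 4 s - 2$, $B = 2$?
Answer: $0$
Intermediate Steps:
$v{\left(s,x \right)} = -2 + 4 s$
$t{\left(y,W \right)} = -6 + y$ ($t{\left(y,W \right)} = y + \left(-2 + 4 \left(-1\right)\right) = y - 6 = -6 + y$)
$12 \left(0 + 0\right) - 249 t{\left(6,21 \right)} = 12 \left(0 + 0\right) - 249 \left(-6 + 6\right) = 12 \cdot 0 - 0 = 0 + 0 = 0$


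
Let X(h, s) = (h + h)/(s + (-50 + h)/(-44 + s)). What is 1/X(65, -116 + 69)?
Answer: -2146/5915 ≈ -0.36281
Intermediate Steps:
X(h, s) = 2*h/(s + (-50 + h)/(-44 + s)) (X(h, s) = (2*h)/(s + (-50 + h)/(-44 + s)) = 2*h/(s + (-50 + h)/(-44 + s)))
1/X(65, -116 + 69) = 1/(2*65*(-44 + (-116 + 69))/(-50 + 65 + (-116 + 69)² - 44*(-116 + 69))) = 1/(2*65*(-44 - 47)/(-50 + 65 + (-47)² - 44*(-47))) = 1/(2*65*(-91)/(-50 + 65 + 2209 + 2068)) = 1/(2*65*(-91)/4292) = 1/(2*65*(1/4292)*(-91)) = 1/(-5915/2146) = -2146/5915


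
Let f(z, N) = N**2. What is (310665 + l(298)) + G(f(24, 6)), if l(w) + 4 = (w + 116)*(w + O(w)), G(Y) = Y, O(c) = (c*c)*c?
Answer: 10956361157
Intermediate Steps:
O(c) = c**3 (O(c) = c**2*c = c**3)
l(w) = -4 + (116 + w)*(w + w**3) (l(w) = -4 + (w + 116)*(w + w**3) = -4 + (116 + w)*(w + w**3))
(310665 + l(298)) + G(f(24, 6)) = (310665 + (-4 + 298**2 + 298**4 + 116*298 + 116*298**3)) + 6**2 = (310665 + (-4 + 88804 + 7886150416 + 34568 + 116*26463592)) + 36 = (310665 + (-4 + 88804 + 7886150416 + 34568 + 3069776672)) + 36 = (310665 + 10956050456) + 36 = 10956361121 + 36 = 10956361157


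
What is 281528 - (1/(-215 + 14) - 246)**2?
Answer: 8929006919/40401 ≈ 2.2101e+5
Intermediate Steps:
281528 - (1/(-215 + 14) - 246)**2 = 281528 - (1/(-201) - 246)**2 = 281528 - (-1/201 - 246)**2 = 281528 - (-49447/201)**2 = 281528 - 1*2445005809/40401 = 281528 - 2445005809/40401 = 8929006919/40401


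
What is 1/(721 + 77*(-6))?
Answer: 1/259 ≈ 0.0038610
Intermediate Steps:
1/(721 + 77*(-6)) = 1/(721 - 462) = 1/259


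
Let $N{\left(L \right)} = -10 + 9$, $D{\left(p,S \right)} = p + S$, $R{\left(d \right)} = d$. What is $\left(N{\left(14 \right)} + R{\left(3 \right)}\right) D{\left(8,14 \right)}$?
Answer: $44$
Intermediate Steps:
$D{\left(p,S \right)} = S + p$
$N{\left(L \right)} = -1$
$\left(N{\left(14 \right)} + R{\left(3 \right)}\right) D{\left(8,14 \right)} = \left(-1 + 3\right) \left(14 + 8\right) = 2 \cdot 22 = 44$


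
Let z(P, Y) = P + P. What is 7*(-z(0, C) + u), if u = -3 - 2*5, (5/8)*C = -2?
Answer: -91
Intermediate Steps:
C = -16/5 (C = (8/5)*(-2) = -16/5 ≈ -3.2000)
z(P, Y) = 2*P
u = -13 (u = -3 - 10 = -13)
7*(-z(0, C) + u) = 7*(-2*0 - 13) = 7*(-1*0 - 13) = 7*(0 - 13) = 7*(-13) = -91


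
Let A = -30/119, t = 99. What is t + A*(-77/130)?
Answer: 21912/221 ≈ 99.149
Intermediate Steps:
A = -30/119 (A = -30*1/119 = -30/119 ≈ -0.25210)
t + A*(-77/130) = 99 - (-330)/(17*130) = 99 - 30/119*(-77/130) = 99 + 33/221 = 21912/221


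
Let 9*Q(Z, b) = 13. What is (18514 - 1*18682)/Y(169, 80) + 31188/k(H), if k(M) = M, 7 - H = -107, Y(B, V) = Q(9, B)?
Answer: 38846/247 ≈ 157.27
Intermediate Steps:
Q(Z, b) = 13/9 (Q(Z, b) = (1/9)*13 = 13/9)
Y(B, V) = 13/9
H = 114 (H = 7 - 1*(-107) = 7 + 107 = 114)
(18514 - 1*18682)/Y(169, 80) + 31188/k(H) = (18514 - 1*18682)/(13/9) + 31188/114 = (18514 - 18682)*(9/13) + 31188*(1/114) = -168*9/13 + 5198/19 = -1512/13 + 5198/19 = 38846/247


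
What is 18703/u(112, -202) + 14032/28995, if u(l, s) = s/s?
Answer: 542307517/28995 ≈ 18703.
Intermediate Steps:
u(l, s) = 1
18703/u(112, -202) + 14032/28995 = 18703/1 + 14032/28995 = 18703*1 + 14032*(1/28995) = 18703 + 14032/28995 = 542307517/28995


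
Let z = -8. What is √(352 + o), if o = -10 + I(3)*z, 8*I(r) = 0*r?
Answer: 3*√38 ≈ 18.493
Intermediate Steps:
I(r) = 0 (I(r) = (0*r)/8 = (⅛)*0 = 0)
o = -10 (o = -10 + 0*(-8) = -10 + 0 = -10)
√(352 + o) = √(352 - 10) = √342 = 3*√38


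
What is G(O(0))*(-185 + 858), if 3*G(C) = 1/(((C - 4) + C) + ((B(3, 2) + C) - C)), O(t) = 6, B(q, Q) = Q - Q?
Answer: 673/24 ≈ 28.042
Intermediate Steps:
B(q, Q) = 0
G(C) = 1/(3*(-4 + 2*C)) (G(C) = 1/(3*(((C - 4) + C) + ((0 + C) - C))) = 1/(3*(((-4 + C) + C) + (C - C))) = 1/(3*((-4 + 2*C) + 0)) = 1/(3*(-4 + 2*C)))
G(O(0))*(-185 + 858) = (1/(6*(-2 + 6)))*(-185 + 858) = ((1/6)/4)*673 = ((1/6)*(1/4))*673 = (1/24)*673 = 673/24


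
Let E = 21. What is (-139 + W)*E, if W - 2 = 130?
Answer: -147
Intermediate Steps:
W = 132 (W = 2 + 130 = 132)
(-139 + W)*E = (-139 + 132)*21 = -7*21 = -147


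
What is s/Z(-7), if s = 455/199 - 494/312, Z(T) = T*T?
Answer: 1679/117012 ≈ 0.014349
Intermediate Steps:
Z(T) = T²
s = 1679/2388 (s = 455*(1/199) - 494*1/312 = 455/199 - 19/12 = 1679/2388 ≈ 0.70310)
s/Z(-7) = (1679/2388)/(-7)² = (1679/2388)/49 = (1/49)*(1679/2388) = 1679/117012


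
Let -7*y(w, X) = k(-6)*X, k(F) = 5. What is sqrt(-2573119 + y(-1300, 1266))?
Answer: I*sqrt(126127141)/7 ≈ 1604.4*I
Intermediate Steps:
y(w, X) = -5*X/7
sqrt(-2573119 + y(-1300, 1266)) = sqrt(-2573119 - 5/7*1266) = sqrt(-2573119 - 6330/7) = sqrt(-18018163/7) = I*sqrt(126127141)/7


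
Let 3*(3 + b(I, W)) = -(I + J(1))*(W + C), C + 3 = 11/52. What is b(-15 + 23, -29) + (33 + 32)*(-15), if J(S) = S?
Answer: -45897/52 ≈ -882.63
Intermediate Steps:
C = -145/52 (C = -3 + 11/52 = -145/52 ≈ -2.7885)
b(I, W) = -3 - (1 + I)*(-145/52 + W)/3 (b(I, W) = -3 + (-(I + 1)*(W - 145/52))/3 = -3 + (-(1 + I)*(-145/52 + W))/3 = -3 - (1 + I)*(-145/52 + W)/3)
b(-15 + 23, -29) + (33 + 32)*(-15) = (-323/156 - ⅓*(-29) + 145*(-15 + 23)/156 - ⅓*(-15 + 23)*(-29)) + (33 + 32)*(-15) = (-323/156 + 29/3 + (145/156)*8 - ⅓*8*(-29)) + 65*(-15) = (-323/156 + 29/3 + 290/39 + 232/3) - 975 = 4803/52 - 975 = -45897/52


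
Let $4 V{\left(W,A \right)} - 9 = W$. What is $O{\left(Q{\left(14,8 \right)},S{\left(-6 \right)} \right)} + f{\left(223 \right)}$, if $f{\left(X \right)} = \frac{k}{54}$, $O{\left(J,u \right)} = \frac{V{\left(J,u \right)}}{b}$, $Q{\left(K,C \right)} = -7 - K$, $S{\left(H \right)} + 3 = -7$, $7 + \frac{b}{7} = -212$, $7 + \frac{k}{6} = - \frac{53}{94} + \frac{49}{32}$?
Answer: $- \frac{4622767}{6916896} \approx -0.66833$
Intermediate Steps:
$V{\left(W,A \right)} = \frac{9}{4} + \frac{W}{4}$
$k = - \frac{27219}{752}$ ($k = -42 + 6 \left(- \frac{53}{94} + \frac{49}{32}\right) = -42 + 6 \cdot \frac{1455}{1504} = -42 + \frac{4365}{752} = - \frac{27219}{752} \approx -36.195$)
$b = -1533$ ($b = -49 + 7 \left(-212\right) = -49 - 1484 = -1533$)
$S{\left(H \right)} = -10$ ($S{\left(H \right)} = -3 - 7 = -10$)
$O{\left(J,u \right)} = - \frac{3}{2044} - \frac{J}{6132}$ ($O{\left(J,u \right)} = \frac{\frac{9}{4} + \frac{J}{4}}{-1533} = \left(\frac{9}{4} + \frac{J}{4}\right) \left(- \frac{1}{1533}\right) = - \frac{3}{2044} - \frac{J}{6132}$)
$f{\left(X \right)} = - \frac{9073}{13536}$ ($f{\left(X \right)} = - \frac{27219}{752 \cdot 54} = \left(- \frac{27219}{752}\right) \frac{1}{54} = - \frac{9073}{13536}$)
$O{\left(Q{\left(14,8 \right)},S{\left(-6 \right)} \right)} + f{\left(223 \right)} = \left(- \frac{3}{2044} - \frac{-7 - 14}{6132}\right) - \frac{9073}{13536} = \left(- \frac{3}{2044} - - \frac{1}{292}\right) - \frac{9073}{13536} = \left(- \frac{3}{2044} + \frac{1}{292}\right) - \frac{9073}{13536} = \frac{1}{511} - \frac{9073}{13536} = - \frac{4622767}{6916896}$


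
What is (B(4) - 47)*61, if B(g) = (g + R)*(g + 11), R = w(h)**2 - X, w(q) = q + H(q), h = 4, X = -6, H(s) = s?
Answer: 64843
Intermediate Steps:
w(q) = 2*q (w(q) = q + q = 2*q)
R = 70 (R = (2*4)**2 - 1*(-6) = 8**2 + 6 = 64 + 6 = 70)
B(g) = (11 + g)*(70 + g) (B(g) = (g + 70)*(g + 11) = (70 + g)*(11 + g) = (11 + g)*(70 + g))
(B(4) - 47)*61 = ((770 + 4**2 + 81*4) - 47)*61 = ((770 + 16 + 324) - 47)*61 = (1110 - 47)*61 = 1063*61 = 64843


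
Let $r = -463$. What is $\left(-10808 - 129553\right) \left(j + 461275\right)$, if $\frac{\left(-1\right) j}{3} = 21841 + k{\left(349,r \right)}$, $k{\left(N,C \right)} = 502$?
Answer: $-55336762806$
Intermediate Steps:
$j = -67029$ ($j = - 3 \left(21841 + 502\right) = \left(-3\right) 22343 = -67029$)
$\left(-10808 - 129553\right) \left(j + 461275\right) = \left(-10808 - 129553\right) \left(-67029 + 461275\right) = \left(-140361\right) 394246 = -55336762806$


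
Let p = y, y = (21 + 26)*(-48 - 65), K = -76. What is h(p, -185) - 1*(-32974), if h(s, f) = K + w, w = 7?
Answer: 32905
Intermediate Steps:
y = -5311 (y = 47*(-113) = -5311)
p = -5311
h(s, f) = -69 (h(s, f) = -76 + 7 = -69)
h(p, -185) - 1*(-32974) = -69 - 1*(-32974) = -69 + 32974 = 32905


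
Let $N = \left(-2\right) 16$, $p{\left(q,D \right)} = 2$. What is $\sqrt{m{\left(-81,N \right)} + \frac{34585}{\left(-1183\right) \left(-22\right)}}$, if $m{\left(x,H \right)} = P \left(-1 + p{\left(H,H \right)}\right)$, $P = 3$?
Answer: $\frac{\sqrt{17350102}}{2002} \approx 2.0806$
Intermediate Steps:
$N = -32$
$m{\left(x,H \right)} = 3$ ($m{\left(x,H \right)} = 3 \left(-1 + 2\right) = 3 \cdot 1 = 3$)
$\sqrt{m{\left(-81,N \right)} + \frac{34585}{\left(-1183\right) \left(-22\right)}} = \sqrt{3 + \frac{34585}{\left(-1183\right) \left(-22\right)}} = \sqrt{3 + \frac{34585}{26026}} = \sqrt{\frac{112663}{26026}} = \frac{\sqrt{17350102}}{2002}$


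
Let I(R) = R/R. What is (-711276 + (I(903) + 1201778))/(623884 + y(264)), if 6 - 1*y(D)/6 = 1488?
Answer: 490503/614992 ≈ 0.79758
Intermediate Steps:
I(R) = 1
y(D) = -8892 (y(D) = 36 - 6*1488 = 36 - 8928 = -8892)
(-711276 + (I(903) + 1201778))/(623884 + y(264)) = (-711276 + (1 + 1201778))/(623884 - 8892) = (-711276 + 1201779)/614992 = 490503*(1/614992) = 490503/614992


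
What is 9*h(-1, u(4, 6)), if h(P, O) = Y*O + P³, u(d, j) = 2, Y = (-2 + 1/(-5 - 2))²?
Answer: 3609/49 ≈ 73.653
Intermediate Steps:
Y = 225/49 (Y = (-2 + 1/(-7))² = (-2 - ⅐)² = (-15/7)² = 225/49 ≈ 4.5918)
h(P, O) = P³ + 225*O/49 (h(P, O) = 225*O/49 + P³ = P³ + 225*O/49)
9*h(-1, u(4, 6)) = 9*((-1)³ + (225/49)*2) = 9*(-1 + 450/49) = 9*(401/49) = 3609/49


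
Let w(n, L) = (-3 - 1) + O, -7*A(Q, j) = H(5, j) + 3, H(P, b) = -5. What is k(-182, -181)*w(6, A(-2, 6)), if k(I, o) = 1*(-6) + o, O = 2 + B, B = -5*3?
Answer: 3179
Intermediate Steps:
B = -15
O = -13 (O = 2 - 15 = -13)
k(I, o) = -6 + o
A(Q, j) = 2/7 (A(Q, j) = -(-5 + 3)/7 = -1/7*(-2) = 2/7)
w(n, L) = -17 (w(n, L) = (-3 - 1) - 13 = -4 - 13 = -17)
k(-182, -181)*w(6, A(-2, 6)) = (-6 - 181)*(-17) = -187*(-17) = 3179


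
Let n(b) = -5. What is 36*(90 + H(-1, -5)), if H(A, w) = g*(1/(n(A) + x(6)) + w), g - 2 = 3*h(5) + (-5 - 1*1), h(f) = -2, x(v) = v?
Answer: 4680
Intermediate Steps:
g = -10 (g = 2 + (3*(-2) + (-5 - 1*1)) = 2 + (-6 + (-5 - 1)) = 2 + (-6 - 6) = 2 - 12 = -10)
H(A, w) = -10 - 10*w (H(A, w) = -10*(1/(-5 + 6) + w) = -10*(1/1 + w) = -10*(1 + w) = -10 - 10*w)
36*(90 + H(-1, -5)) = 36*(90 + (-10 - 10*(-5))) = 36*(90 + (-10 + 50)) = 36*(90 + 40) = 36*130 = 4680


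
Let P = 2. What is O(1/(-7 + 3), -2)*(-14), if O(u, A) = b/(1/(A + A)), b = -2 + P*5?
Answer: 448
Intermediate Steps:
b = 8 (b = -2 + 2*5 = -2 + 10 = 8)
O(u, A) = 16*A (O(u, A) = 8/(1/(A + A)) = 8/(1/(2*A)) = 8/((1/(2*A))) = 8*(2*A) = 16*A)
O(1/(-7 + 3), -2)*(-14) = (16*(-2))*(-14) = -32*(-14) = 448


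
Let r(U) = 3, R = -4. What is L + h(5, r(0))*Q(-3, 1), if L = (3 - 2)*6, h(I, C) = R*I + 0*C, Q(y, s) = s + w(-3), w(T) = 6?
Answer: -134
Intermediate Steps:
Q(y, s) = 6 + s (Q(y, s) = s + 6 = 6 + s)
h(I, C) = -4*I (h(I, C) = -4*I + 0*C = -4*I + 0 = -4*I)
L = 6 (L = 1*6 = 6)
L + h(5, r(0))*Q(-3, 1) = 6 + (-4*5)*(6 + 1) = 6 - 20*7 = 6 - 140 = -134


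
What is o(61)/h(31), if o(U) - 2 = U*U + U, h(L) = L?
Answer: 3784/31 ≈ 122.06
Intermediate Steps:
o(U) = 2 + U + U² (o(U) = 2 + (U*U + U) = 2 + (U² + U) = 2 + (U + U²) = 2 + U + U²)
o(61)/h(31) = (2 + 61 + 61²)/31 = (2 + 61 + 3721)*(1/31) = 3784*(1/31) = 3784/31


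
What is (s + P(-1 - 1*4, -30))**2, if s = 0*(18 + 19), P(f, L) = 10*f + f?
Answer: 3025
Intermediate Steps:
P(f, L) = 11*f
s = 0 (s = 0*37 = 0)
(s + P(-1 - 1*4, -30))**2 = (0 + 11*(-1 - 1*4))**2 = (0 + 11*(-1 - 4))**2 = (0 + 11*(-5))**2 = (0 - 55)**2 = (-55)**2 = 3025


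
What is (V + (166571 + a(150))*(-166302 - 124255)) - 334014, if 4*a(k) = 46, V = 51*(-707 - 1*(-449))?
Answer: -96804117249/2 ≈ -4.8402e+10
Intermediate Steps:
V = -13158 (V = 51*(-707 + 449) = 51*(-258) = -13158)
a(k) = 23/2 (a(k) = (1/4)*46 = 23/2)
(V + (166571 + a(150))*(-166302 - 124255)) - 334014 = (-13158 + (166571 + 23/2)*(-166302 - 124255)) - 334014 = (-13158 + (333165/2)*(-290557)) - 334014 = (-13158 - 96803422905/2) - 334014 = -96803449221/2 - 334014 = -96804117249/2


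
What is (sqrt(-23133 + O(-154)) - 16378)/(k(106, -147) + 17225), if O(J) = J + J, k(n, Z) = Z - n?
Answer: -8189/8486 + I*sqrt(23441)/16972 ≈ -0.965 + 0.009021*I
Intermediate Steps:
O(J) = 2*J
(sqrt(-23133 + O(-154)) - 16378)/(k(106, -147) + 17225) = (sqrt(-23133 + 2*(-154)) - 16378)/((-147 - 1*106) + 17225) = (sqrt(-23133 - 308) - 16378)/((-147 - 106) + 17225) = (sqrt(-23441) - 16378)/(-253 + 17225) = (I*sqrt(23441) - 16378)/16972 = (-16378 + I*sqrt(23441))*(1/16972) = -8189/8486 + I*sqrt(23441)/16972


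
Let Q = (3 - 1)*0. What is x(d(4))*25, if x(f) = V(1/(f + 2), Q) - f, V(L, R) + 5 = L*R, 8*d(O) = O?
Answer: -275/2 ≈ -137.50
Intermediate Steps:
d(O) = O/8
Q = 0 (Q = 2*0 = 0)
V(L, R) = -5 + L*R
x(f) = -5 - f (x(f) = (-5 + 0/(f + 2)) - f = (-5 + 0/(2 + f)) - f = (-5 + 0) - f = -5 - f)
x(d(4))*25 = (-5 - 4/8)*25 = (-5 - 1*1/2)*25 = (-5 - 1/2)*25 = -11/2*25 = -275/2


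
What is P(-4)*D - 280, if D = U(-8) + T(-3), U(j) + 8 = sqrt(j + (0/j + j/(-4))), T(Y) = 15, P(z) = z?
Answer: -308 - 4*I*sqrt(6) ≈ -308.0 - 9.798*I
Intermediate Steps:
U(j) = -8 + sqrt(3)*sqrt(j)/2 (U(j) = -8 + sqrt(j + (0/j + j/(-4))) = -8 + sqrt(j + (0 + j*(-1/4))) = -8 + sqrt(j + (0 - j/4)) = -8 + sqrt(j - j/4) = -8 + sqrt(3*j/4) = -8 + sqrt(3)*sqrt(j)/2)
D = 7 + I*sqrt(6) (D = (-8 + sqrt(3)*sqrt(-8)/2) + 15 = (-8 + sqrt(3)*(2*I*sqrt(2))/2) + 15 = (-8 + I*sqrt(6)) + 15 = 7 + I*sqrt(6) ≈ 7.0 + 2.4495*I)
P(-4)*D - 280 = -4*(7 + I*sqrt(6)) - 280 = (-28 - 4*I*sqrt(6)) - 280 = -308 - 4*I*sqrt(6)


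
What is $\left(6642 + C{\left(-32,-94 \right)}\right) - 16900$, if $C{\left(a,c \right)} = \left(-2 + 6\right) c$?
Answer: $-10634$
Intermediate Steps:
$C{\left(a,c \right)} = 4 c$
$\left(6642 + C{\left(-32,-94 \right)}\right) - 16900 = \left(6642 + 4 \left(-94\right)\right) - 16900 = \left(6642 - 376\right) - 16900 = 6266 - 16900 = -10634$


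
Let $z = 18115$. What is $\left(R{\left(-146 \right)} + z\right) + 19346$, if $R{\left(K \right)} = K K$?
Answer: $58777$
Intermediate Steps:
$R{\left(K \right)} = K^{2}$
$\left(R{\left(-146 \right)} + z\right) + 19346 = \left(\left(-146\right)^{2} + 18115\right) + 19346 = \left(21316 + 18115\right) + 19346 = 39431 + 19346 = 58777$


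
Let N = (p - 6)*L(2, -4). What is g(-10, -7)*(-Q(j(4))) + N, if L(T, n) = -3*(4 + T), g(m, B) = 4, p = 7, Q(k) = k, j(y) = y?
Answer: -34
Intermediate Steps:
L(T, n) = -12 - 3*T
N = -18 (N = (7 - 6)*(-12 - 3*2) = 1*(-12 - 6) = 1*(-18) = -18)
g(-10, -7)*(-Q(j(4))) + N = 4*(-1*4) - 18 = 4*(-4) - 18 = -16 - 18 = -34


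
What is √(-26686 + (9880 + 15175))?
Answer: I*√1631 ≈ 40.386*I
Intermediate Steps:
√(-26686 + (9880 + 15175)) = √(-26686 + 25055) = √(-1631) = I*√1631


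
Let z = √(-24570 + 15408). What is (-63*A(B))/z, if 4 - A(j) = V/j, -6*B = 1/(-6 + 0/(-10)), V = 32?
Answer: -12054*I*√1018/509 ≈ -755.59*I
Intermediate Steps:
B = 1/36 (B = -1/(6*(-6 + 0/(-10))) = -1/(6*(-6 + 0*(-⅒))) = -1/(6*(-6 + 0)) = -⅙/(-6) = -⅙*(-⅙) = 1/36 ≈ 0.027778)
A(j) = 4 - 32/j
z = 3*I*√1018 (z = √(-9162) = 3*I*√1018 ≈ 95.718*I)
(-63*A(B))/z = (-63*(4 - 32/1/36))/((3*I*√1018)) = (-63*(4 - 32*36))*(-I*√1018/3054) = (-63*(4 - 1152))*(-I*√1018/3054) = (-63*(-1148))*(-I*√1018/3054) = 72324*(-I*√1018/3054) = -12054*I*√1018/509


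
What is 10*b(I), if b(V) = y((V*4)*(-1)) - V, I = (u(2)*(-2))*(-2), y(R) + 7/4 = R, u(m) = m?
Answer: -835/2 ≈ -417.50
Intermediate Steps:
y(R) = -7/4 + R
I = 8 (I = (2*(-2))*(-2) = -4*(-2) = 8)
b(V) = -7/4 - 5*V (b(V) = (-7/4 + (V*4)*(-1)) - V = (-7/4 + (4*V)*(-1)) - V = (-7/4 - 4*V) - V = -7/4 - 5*V)
10*b(I) = 10*(-7/4 - 5*8) = 10*(-7/4 - 40) = 10*(-167/4) = -835/2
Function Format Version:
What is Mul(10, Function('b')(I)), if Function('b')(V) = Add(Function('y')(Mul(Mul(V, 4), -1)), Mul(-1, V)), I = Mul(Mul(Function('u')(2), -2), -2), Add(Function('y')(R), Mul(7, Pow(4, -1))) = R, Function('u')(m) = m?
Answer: Rational(-835, 2) ≈ -417.50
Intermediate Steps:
Function('y')(R) = Add(Rational(-7, 4), R)
I = 8 (I = Mul(Mul(2, -2), -2) = Mul(-4, -2) = 8)
Function('b')(V) = Add(Rational(-7, 4), Mul(-5, V)) (Function('b')(V) = Add(Add(Rational(-7, 4), Mul(Mul(V, 4), -1)), Mul(-1, V)) = Add(Add(Rational(-7, 4), Mul(Mul(4, V), -1)), Mul(-1, V)) = Add(Add(Rational(-7, 4), Mul(-4, V)), Mul(-1, V)) = Add(Rational(-7, 4), Mul(-5, V)))
Mul(10, Function('b')(I)) = Mul(10, Add(Rational(-7, 4), Mul(-5, 8))) = Mul(10, Add(Rational(-7, 4), -40)) = Mul(10, Rational(-167, 4)) = Rational(-835, 2)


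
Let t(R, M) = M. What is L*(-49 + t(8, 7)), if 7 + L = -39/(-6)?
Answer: 21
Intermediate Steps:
L = -½ (L = -7 - 39/(-6) = -7 - 39*(-⅙) = -7 + 13/2 = -½ ≈ -0.50000)
L*(-49 + t(8, 7)) = -(-49 + 7)/2 = -½*(-42) = 21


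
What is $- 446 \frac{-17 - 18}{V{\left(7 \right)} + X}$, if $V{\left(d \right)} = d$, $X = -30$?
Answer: $- \frac{15610}{23} \approx -678.7$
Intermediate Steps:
$- 446 \frac{-17 - 18}{V{\left(7 \right)} + X} = - 446 \frac{-17 - 18}{7 - 30} = - 446 \left(- \frac{35}{-23}\right) = - 446 \left(\left(-35\right) \left(- \frac{1}{23}\right)\right) = \left(-446\right) \frac{35}{23} = - \frac{15610}{23}$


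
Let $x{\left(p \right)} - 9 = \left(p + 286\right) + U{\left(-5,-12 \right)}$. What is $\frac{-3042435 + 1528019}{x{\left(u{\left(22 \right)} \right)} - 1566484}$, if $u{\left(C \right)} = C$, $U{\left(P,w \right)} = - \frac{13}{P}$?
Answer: $\frac{3786040}{3915411} \approx 0.96696$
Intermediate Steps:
$x{\left(p \right)} = \frac{1488}{5} + p$ ($x{\left(p \right)} = 9 - \left(-286 - \frac{13}{5} - p\right) = 9 + \left(\left(286 + p\right) - - \frac{13}{5}\right) = 9 + \left(\left(286 + p\right) + \frac{13}{5}\right) = 9 + \left(\frac{1443}{5} + p\right) = \frac{1488}{5} + p$)
$\frac{-3042435 + 1528019}{x{\left(u{\left(22 \right)} \right)} - 1566484} = \frac{-3042435 + 1528019}{\left(\frac{1488}{5} + 22\right) - 1566484} = - \frac{1514416}{\frac{1598}{5} - 1566484} = - \frac{1514416}{- \frac{7830822}{5}} = \left(-1514416\right) \left(- \frac{5}{7830822}\right) = \frac{3786040}{3915411}$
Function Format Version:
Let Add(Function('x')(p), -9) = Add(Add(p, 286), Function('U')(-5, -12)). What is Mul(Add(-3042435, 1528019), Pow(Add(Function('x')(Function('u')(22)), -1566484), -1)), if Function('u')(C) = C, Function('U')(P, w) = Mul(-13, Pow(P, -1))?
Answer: Rational(3786040, 3915411) ≈ 0.96696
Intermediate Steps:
Function('x')(p) = Add(Rational(1488, 5), p) (Function('x')(p) = Add(9, Add(Add(p, 286), Mul(-13, Pow(-5, -1)))) = Add(9, Add(Add(286, p), Mul(-13, Rational(-1, 5)))) = Add(9, Add(Add(286, p), Rational(13, 5))) = Add(9, Add(Rational(1443, 5), p)) = Add(Rational(1488, 5), p))
Mul(Add(-3042435, 1528019), Pow(Add(Function('x')(Function('u')(22)), -1566484), -1)) = Mul(Add(-3042435, 1528019), Pow(Add(Add(Rational(1488, 5), 22), -1566484), -1)) = Mul(-1514416, Pow(Add(Rational(1598, 5), -1566484), -1)) = Mul(-1514416, Pow(Rational(-7830822, 5), -1)) = Mul(-1514416, Rational(-5, 7830822)) = Rational(3786040, 3915411)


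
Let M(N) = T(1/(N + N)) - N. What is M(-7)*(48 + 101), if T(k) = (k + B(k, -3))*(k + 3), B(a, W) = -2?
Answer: 27267/196 ≈ 139.12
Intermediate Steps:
T(k) = (-2 + k)*(3 + k) (T(k) = (k - 2)*(k + 3) = (-2 + k)*(3 + k))
M(N) = -6 + 1/(2*N) - N + 1/(4*N²) (M(N) = (-6 + 1/(N + N) + (1/(N + N))²) - N = (-6 + 1/(2*N) + (1/(2*N))²) - N = (-6 + 1/(2*N) + 1/(4*N²)) - N = -6 + 1/(2*N) - N + 1/(4*N²))
M(-7)*(48 + 101) = (-6 + (½)/(-7) - 1*(-7) + (¼)/(-7)²)*(48 + 101) = (-6 + (½)*(-⅐) + 7 + (¼)*(1/49))*149 = (-6 - 1/14 + 7 + 1/196)*149 = (183/196)*149 = 27267/196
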